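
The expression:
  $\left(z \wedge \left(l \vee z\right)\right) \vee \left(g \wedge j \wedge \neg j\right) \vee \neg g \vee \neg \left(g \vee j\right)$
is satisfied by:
  {z: True, g: False}
  {g: False, z: False}
  {g: True, z: True}


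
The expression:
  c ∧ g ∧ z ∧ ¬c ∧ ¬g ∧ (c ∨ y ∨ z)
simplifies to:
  False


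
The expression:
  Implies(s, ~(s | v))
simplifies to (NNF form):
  ~s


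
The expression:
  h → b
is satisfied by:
  {b: True, h: False}
  {h: False, b: False}
  {h: True, b: True}


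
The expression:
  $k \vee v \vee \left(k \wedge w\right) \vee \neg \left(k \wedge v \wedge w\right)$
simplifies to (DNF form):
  $\text{True}$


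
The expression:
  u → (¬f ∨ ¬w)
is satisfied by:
  {w: False, u: False, f: False}
  {f: True, w: False, u: False}
  {u: True, w: False, f: False}
  {f: True, u: True, w: False}
  {w: True, f: False, u: False}
  {f: True, w: True, u: False}
  {u: True, w: True, f: False}


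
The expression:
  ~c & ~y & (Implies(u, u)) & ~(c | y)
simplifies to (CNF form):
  ~c & ~y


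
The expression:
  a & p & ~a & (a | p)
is never true.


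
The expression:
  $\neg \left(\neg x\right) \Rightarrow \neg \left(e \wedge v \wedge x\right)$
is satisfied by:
  {v: False, x: False, e: False}
  {e: True, v: False, x: False}
  {x: True, v: False, e: False}
  {e: True, x: True, v: False}
  {v: True, e: False, x: False}
  {e: True, v: True, x: False}
  {x: True, v: True, e: False}


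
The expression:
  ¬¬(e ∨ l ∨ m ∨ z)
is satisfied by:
  {m: True, l: True, e: True, z: True}
  {m: True, l: True, e: True, z: False}
  {m: True, l: True, z: True, e: False}
  {m: True, l: True, z: False, e: False}
  {m: True, e: True, z: True, l: False}
  {m: True, e: True, z: False, l: False}
  {m: True, e: False, z: True, l: False}
  {m: True, e: False, z: False, l: False}
  {l: True, e: True, z: True, m: False}
  {l: True, e: True, z: False, m: False}
  {l: True, z: True, e: False, m: False}
  {l: True, z: False, e: False, m: False}
  {e: True, z: True, l: False, m: False}
  {e: True, l: False, z: False, m: False}
  {z: True, l: False, e: False, m: False}


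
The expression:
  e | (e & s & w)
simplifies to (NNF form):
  e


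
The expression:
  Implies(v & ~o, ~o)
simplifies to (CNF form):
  True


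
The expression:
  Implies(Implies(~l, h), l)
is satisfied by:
  {l: True, h: False}
  {h: False, l: False}
  {h: True, l: True}


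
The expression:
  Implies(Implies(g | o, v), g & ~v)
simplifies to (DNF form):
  (g & ~v) | (o & ~v)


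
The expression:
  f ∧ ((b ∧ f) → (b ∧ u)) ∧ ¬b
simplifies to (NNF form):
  f ∧ ¬b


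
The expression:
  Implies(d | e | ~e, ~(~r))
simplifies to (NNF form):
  r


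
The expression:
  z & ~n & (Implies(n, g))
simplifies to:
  z & ~n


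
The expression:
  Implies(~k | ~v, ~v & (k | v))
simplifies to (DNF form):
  k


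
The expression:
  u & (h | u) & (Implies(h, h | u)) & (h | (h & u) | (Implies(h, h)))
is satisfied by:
  {u: True}


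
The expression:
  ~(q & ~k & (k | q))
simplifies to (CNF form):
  k | ~q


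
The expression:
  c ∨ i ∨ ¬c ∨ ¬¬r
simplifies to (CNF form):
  True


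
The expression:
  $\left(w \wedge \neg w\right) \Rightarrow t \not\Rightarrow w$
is always true.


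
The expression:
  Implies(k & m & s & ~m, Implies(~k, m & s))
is always true.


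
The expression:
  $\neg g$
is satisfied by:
  {g: False}


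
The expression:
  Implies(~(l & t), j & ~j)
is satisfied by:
  {t: True, l: True}


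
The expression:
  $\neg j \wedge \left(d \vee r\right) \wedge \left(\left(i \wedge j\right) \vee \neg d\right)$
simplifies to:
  $r \wedge \neg d \wedge \neg j$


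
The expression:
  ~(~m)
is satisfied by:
  {m: True}


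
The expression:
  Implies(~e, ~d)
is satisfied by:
  {e: True, d: False}
  {d: False, e: False}
  {d: True, e: True}


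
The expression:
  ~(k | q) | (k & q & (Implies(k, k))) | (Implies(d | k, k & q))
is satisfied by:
  {q: False, k: False, d: False}
  {d: True, q: False, k: False}
  {q: True, d: False, k: False}
  {k: True, q: True, d: False}
  {k: True, d: True, q: True}


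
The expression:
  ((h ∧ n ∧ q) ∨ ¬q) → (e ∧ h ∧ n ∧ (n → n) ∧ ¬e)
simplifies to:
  q ∧ (¬h ∨ ¬n)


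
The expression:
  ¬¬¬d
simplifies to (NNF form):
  ¬d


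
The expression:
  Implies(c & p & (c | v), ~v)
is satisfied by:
  {p: False, v: False, c: False}
  {c: True, p: False, v: False}
  {v: True, p: False, c: False}
  {c: True, v: True, p: False}
  {p: True, c: False, v: False}
  {c: True, p: True, v: False}
  {v: True, p: True, c: False}


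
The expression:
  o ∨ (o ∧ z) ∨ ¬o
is always true.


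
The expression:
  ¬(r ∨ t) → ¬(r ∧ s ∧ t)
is always true.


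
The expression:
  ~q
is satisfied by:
  {q: False}


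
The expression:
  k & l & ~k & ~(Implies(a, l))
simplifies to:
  False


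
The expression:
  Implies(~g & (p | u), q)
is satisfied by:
  {q: True, g: True, p: False, u: False}
  {q: True, g: True, u: True, p: False}
  {q: True, g: True, p: True, u: False}
  {q: True, g: True, u: True, p: True}
  {q: True, p: False, u: False, g: False}
  {q: True, u: True, p: False, g: False}
  {q: True, p: True, u: False, g: False}
  {q: True, u: True, p: True, g: False}
  {g: True, p: False, u: False, q: False}
  {u: True, g: True, p: False, q: False}
  {g: True, p: True, u: False, q: False}
  {u: True, g: True, p: True, q: False}
  {g: False, p: False, u: False, q: False}


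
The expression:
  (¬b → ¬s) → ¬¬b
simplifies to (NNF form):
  b ∨ s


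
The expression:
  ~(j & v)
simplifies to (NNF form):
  ~j | ~v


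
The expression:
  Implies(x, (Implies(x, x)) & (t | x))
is always true.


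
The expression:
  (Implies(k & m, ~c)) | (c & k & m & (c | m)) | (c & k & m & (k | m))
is always true.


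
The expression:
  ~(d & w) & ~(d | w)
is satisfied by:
  {d: False, w: False}


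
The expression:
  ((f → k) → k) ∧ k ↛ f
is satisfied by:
  {k: True, f: False}


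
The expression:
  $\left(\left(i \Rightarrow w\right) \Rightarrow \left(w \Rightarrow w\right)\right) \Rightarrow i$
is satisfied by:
  {i: True}


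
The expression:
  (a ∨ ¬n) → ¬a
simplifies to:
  ¬a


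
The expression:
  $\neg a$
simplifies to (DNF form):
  $\neg a$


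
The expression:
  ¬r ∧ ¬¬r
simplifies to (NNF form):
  False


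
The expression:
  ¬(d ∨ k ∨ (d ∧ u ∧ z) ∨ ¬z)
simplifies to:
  z ∧ ¬d ∧ ¬k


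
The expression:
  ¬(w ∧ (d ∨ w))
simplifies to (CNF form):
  ¬w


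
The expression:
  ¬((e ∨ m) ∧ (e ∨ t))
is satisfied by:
  {e: False, m: False, t: False}
  {t: True, e: False, m: False}
  {m: True, e: False, t: False}


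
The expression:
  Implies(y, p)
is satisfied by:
  {p: True, y: False}
  {y: False, p: False}
  {y: True, p: True}


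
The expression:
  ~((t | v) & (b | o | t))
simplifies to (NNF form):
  ~t & (~b | ~v) & (~o | ~v)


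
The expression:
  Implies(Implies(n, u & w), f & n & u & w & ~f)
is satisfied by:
  {n: True, w: False, u: False}
  {u: True, n: True, w: False}
  {w: True, n: True, u: False}


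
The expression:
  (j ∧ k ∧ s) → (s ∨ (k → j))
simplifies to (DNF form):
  True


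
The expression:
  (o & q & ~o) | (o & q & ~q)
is never true.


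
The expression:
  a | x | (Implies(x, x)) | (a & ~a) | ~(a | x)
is always true.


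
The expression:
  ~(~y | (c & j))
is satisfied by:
  {y: True, c: False, j: False}
  {j: True, y: True, c: False}
  {c: True, y: True, j: False}


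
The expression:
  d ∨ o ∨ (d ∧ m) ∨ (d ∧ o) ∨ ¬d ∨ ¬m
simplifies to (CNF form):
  True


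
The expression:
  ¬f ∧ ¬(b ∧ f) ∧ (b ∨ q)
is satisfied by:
  {b: True, q: True, f: False}
  {b: True, q: False, f: False}
  {q: True, b: False, f: False}


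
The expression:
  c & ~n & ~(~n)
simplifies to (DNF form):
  False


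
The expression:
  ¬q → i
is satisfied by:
  {i: True, q: True}
  {i: True, q: False}
  {q: True, i: False}


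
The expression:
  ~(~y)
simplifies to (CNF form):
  y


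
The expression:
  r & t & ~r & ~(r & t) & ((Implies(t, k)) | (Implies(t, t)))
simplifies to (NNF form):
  False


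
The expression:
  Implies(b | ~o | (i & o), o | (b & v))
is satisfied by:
  {o: True, v: True, b: True}
  {o: True, v: True, b: False}
  {o: True, b: True, v: False}
  {o: True, b: False, v: False}
  {v: True, b: True, o: False}


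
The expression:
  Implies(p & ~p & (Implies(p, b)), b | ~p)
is always true.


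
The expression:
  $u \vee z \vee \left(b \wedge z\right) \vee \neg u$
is always true.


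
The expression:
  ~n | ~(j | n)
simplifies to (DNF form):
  ~n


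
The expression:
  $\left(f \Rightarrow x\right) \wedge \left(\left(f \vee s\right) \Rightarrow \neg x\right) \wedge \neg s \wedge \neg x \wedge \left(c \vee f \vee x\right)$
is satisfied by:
  {c: True, x: False, f: False, s: False}


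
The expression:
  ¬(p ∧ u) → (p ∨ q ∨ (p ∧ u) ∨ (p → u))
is always true.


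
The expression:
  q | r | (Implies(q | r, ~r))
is always true.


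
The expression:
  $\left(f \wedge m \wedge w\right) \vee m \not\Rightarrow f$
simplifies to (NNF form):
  $m \wedge \left(w \vee \neg f\right)$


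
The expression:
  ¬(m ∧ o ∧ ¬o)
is always true.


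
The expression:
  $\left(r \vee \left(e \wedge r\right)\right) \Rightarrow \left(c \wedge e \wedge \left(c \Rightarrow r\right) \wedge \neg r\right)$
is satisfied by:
  {r: False}


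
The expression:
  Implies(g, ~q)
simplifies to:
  ~g | ~q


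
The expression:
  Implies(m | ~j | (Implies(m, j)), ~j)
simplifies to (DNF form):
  ~j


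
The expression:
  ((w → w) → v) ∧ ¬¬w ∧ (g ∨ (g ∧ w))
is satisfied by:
  {w: True, g: True, v: True}


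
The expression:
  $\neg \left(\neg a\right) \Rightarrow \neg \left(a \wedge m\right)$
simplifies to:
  $\neg a \vee \neg m$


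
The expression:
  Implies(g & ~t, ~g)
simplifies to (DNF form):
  t | ~g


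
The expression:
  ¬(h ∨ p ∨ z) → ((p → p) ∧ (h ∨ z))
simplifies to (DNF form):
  h ∨ p ∨ z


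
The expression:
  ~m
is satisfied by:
  {m: False}


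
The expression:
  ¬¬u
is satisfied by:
  {u: True}


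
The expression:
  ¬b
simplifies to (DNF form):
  ¬b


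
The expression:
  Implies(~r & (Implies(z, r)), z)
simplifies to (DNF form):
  r | z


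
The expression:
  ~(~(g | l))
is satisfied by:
  {l: True, g: True}
  {l: True, g: False}
  {g: True, l: False}


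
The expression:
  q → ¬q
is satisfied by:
  {q: False}


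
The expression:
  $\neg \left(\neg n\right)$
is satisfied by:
  {n: True}


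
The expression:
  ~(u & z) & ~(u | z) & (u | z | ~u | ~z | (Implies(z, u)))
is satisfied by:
  {u: False, z: False}


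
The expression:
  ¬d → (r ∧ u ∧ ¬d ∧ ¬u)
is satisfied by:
  {d: True}


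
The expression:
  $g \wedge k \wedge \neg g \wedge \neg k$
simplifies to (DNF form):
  $\text{False}$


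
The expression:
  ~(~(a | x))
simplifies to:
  a | x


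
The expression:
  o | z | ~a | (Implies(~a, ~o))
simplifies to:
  True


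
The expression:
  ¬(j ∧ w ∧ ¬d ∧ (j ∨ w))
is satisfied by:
  {d: True, w: False, j: False}
  {w: False, j: False, d: False}
  {j: True, d: True, w: False}
  {j: True, w: False, d: False}
  {d: True, w: True, j: False}
  {w: True, d: False, j: False}
  {j: True, w: True, d: True}


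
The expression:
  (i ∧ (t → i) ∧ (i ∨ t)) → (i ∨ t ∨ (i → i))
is always true.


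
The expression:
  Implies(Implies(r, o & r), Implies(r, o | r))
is always true.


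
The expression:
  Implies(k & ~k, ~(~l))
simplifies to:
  True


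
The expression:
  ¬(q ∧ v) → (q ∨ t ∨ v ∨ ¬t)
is always true.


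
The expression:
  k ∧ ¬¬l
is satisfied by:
  {k: True, l: True}


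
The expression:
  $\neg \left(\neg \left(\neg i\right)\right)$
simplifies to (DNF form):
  $\neg i$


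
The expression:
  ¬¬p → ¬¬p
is always true.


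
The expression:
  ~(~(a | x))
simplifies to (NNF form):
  a | x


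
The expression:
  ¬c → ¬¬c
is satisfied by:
  {c: True}


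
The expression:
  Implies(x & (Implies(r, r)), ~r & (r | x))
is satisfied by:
  {x: False, r: False}
  {r: True, x: False}
  {x: True, r: False}


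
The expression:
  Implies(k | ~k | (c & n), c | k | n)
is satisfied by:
  {n: True, k: True, c: True}
  {n: True, k: True, c: False}
  {n: True, c: True, k: False}
  {n: True, c: False, k: False}
  {k: True, c: True, n: False}
  {k: True, c: False, n: False}
  {c: True, k: False, n: False}


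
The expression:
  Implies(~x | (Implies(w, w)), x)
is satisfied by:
  {x: True}


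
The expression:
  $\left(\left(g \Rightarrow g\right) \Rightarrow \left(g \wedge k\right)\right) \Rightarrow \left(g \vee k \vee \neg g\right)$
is always true.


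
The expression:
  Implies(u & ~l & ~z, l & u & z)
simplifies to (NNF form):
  l | z | ~u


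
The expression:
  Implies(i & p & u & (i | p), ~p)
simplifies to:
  ~i | ~p | ~u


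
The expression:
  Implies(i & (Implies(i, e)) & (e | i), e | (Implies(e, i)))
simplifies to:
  True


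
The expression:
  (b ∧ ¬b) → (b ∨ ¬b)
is always true.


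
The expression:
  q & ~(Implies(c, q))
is never true.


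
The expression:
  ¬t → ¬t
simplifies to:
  True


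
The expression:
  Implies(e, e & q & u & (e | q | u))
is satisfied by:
  {u: True, q: True, e: False}
  {u: True, q: False, e: False}
  {q: True, u: False, e: False}
  {u: False, q: False, e: False}
  {u: True, e: True, q: True}


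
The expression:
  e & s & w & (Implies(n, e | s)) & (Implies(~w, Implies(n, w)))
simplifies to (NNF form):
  e & s & w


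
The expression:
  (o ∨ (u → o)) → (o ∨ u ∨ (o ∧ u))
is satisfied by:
  {o: True, u: True}
  {o: True, u: False}
  {u: True, o: False}


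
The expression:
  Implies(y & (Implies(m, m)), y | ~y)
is always true.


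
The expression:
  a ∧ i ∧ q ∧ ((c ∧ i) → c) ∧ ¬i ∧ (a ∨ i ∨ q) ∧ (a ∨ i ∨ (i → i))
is never true.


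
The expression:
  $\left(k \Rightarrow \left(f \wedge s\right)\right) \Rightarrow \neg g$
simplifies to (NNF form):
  $\left(k \wedge \neg f\right) \vee \left(k \wedge \neg s\right) \vee \neg g$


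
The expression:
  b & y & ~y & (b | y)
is never true.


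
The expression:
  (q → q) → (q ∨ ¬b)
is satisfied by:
  {q: True, b: False}
  {b: False, q: False}
  {b: True, q: True}


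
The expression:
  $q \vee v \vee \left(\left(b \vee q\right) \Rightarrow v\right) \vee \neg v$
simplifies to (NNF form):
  $\text{True}$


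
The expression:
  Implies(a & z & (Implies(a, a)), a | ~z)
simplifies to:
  True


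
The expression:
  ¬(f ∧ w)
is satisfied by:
  {w: False, f: False}
  {f: True, w: False}
  {w: True, f: False}


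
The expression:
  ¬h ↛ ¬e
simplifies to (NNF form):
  e ∧ ¬h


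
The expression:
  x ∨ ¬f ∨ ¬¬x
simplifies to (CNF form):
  x ∨ ¬f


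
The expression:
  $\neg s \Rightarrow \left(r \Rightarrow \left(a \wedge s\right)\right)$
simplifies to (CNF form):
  $s \vee \neg r$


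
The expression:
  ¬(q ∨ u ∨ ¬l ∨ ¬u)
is never true.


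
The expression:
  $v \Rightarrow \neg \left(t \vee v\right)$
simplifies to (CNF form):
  $\neg v$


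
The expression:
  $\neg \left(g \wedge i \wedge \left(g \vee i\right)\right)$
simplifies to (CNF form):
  $\neg g \vee \neg i$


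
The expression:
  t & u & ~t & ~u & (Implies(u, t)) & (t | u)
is never true.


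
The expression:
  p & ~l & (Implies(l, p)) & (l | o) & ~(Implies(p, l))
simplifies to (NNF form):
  o & p & ~l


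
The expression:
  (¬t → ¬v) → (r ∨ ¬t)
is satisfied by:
  {r: True, t: False}
  {t: False, r: False}
  {t: True, r: True}


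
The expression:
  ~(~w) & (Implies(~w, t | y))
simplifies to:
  w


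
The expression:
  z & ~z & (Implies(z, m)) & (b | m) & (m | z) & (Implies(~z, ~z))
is never true.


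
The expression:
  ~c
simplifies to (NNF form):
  ~c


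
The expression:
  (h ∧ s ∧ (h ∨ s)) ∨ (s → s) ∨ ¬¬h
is always true.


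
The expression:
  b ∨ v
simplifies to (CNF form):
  b ∨ v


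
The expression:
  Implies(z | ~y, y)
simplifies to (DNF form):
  y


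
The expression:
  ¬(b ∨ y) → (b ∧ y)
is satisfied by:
  {y: True, b: True}
  {y: True, b: False}
  {b: True, y: False}


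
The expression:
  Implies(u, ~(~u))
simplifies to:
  True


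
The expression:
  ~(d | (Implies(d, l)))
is never true.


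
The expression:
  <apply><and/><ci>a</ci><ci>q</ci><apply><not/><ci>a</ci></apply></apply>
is never true.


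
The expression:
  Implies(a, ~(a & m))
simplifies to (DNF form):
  ~a | ~m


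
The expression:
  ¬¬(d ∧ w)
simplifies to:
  d ∧ w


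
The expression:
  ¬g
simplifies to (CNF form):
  ¬g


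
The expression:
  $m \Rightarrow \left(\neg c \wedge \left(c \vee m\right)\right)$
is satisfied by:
  {m: False, c: False}
  {c: True, m: False}
  {m: True, c: False}


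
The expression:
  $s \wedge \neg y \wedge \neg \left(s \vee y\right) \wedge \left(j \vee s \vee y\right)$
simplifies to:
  $\text{False}$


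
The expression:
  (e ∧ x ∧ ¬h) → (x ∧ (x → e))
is always true.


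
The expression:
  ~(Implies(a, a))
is never true.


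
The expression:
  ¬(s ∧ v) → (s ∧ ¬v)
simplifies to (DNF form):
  s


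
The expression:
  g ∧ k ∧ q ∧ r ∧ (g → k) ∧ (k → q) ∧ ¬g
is never true.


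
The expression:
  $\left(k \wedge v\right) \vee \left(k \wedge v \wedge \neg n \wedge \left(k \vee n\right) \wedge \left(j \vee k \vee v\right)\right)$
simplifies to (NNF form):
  $k \wedge v$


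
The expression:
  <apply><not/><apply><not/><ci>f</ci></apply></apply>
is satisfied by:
  {f: True}


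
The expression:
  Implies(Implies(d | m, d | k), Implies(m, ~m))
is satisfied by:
  {k: False, m: False, d: False}
  {d: True, k: False, m: False}
  {k: True, d: False, m: False}
  {d: True, k: True, m: False}
  {m: True, d: False, k: False}


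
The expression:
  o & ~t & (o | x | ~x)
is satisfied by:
  {o: True, t: False}


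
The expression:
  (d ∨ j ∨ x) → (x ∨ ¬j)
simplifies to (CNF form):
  x ∨ ¬j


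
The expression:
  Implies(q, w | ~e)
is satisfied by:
  {w: True, e: False, q: False}
  {e: False, q: False, w: False}
  {w: True, q: True, e: False}
  {q: True, e: False, w: False}
  {w: True, e: True, q: False}
  {e: True, w: False, q: False}
  {w: True, q: True, e: True}


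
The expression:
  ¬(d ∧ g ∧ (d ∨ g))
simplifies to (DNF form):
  ¬d ∨ ¬g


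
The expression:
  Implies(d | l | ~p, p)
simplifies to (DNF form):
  p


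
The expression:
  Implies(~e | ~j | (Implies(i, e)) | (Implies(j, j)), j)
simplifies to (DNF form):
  j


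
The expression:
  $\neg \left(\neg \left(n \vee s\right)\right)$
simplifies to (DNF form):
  $n \vee s$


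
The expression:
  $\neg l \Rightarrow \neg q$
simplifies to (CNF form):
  $l \vee \neg q$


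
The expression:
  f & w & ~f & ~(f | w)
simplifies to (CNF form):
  False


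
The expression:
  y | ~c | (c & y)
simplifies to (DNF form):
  y | ~c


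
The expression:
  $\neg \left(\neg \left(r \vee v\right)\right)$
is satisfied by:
  {r: True, v: True}
  {r: True, v: False}
  {v: True, r: False}


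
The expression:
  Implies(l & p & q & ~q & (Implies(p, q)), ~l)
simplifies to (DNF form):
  True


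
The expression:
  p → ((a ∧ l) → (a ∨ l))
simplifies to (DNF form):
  True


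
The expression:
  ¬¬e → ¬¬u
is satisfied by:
  {u: True, e: False}
  {e: False, u: False}
  {e: True, u: True}


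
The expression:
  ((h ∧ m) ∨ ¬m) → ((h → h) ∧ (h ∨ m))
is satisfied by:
  {m: True, h: True}
  {m: True, h: False}
  {h: True, m: False}


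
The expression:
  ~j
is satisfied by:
  {j: False}


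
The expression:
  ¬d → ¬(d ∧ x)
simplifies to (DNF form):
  True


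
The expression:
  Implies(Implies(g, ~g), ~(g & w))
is always true.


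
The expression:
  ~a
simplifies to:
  ~a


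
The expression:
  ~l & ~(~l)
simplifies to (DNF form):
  False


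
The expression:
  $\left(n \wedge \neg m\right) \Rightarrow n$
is always true.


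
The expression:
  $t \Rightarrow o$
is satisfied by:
  {o: True, t: False}
  {t: False, o: False}
  {t: True, o: True}


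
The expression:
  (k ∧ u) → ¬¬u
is always true.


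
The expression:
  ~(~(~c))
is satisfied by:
  {c: False}


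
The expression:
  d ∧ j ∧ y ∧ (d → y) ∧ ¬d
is never true.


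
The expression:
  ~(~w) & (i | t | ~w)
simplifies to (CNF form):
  w & (i | t)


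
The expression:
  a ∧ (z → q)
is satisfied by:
  {a: True, q: True, z: False}
  {a: True, z: False, q: False}
  {a: True, q: True, z: True}


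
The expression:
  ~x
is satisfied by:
  {x: False}


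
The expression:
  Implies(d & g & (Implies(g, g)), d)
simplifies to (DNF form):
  True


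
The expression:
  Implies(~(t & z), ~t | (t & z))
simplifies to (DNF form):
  z | ~t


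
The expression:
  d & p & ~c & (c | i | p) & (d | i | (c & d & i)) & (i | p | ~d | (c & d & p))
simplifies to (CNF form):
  d & p & ~c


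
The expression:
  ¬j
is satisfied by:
  {j: False}


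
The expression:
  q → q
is always true.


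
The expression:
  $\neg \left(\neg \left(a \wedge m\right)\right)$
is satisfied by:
  {a: True, m: True}


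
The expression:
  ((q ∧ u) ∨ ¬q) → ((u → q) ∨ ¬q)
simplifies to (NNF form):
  True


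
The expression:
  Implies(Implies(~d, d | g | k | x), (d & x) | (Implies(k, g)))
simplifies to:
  g | ~k | (d & x)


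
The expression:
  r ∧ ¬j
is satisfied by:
  {r: True, j: False}


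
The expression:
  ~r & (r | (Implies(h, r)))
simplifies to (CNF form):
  ~h & ~r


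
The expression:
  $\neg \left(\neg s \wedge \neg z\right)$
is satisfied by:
  {z: True, s: True}
  {z: True, s: False}
  {s: True, z: False}


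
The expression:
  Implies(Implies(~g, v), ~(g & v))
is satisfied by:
  {g: False, v: False}
  {v: True, g: False}
  {g: True, v: False}


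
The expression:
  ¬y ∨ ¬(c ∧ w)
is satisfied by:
  {w: False, c: False, y: False}
  {y: True, w: False, c: False}
  {c: True, w: False, y: False}
  {y: True, c: True, w: False}
  {w: True, y: False, c: False}
  {y: True, w: True, c: False}
  {c: True, w: True, y: False}


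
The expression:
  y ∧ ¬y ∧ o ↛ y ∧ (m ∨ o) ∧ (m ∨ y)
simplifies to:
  False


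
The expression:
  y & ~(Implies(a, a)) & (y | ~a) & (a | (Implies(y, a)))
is never true.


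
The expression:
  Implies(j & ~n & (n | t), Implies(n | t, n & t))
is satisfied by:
  {n: True, t: False, j: False}
  {t: False, j: False, n: False}
  {j: True, n: True, t: False}
  {j: True, t: False, n: False}
  {n: True, t: True, j: False}
  {t: True, n: False, j: False}
  {j: True, t: True, n: True}


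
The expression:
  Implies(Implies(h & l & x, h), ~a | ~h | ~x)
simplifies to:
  ~a | ~h | ~x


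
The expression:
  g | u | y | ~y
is always true.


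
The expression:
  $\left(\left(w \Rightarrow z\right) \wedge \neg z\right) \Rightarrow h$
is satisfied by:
  {h: True, z: True, w: True}
  {h: True, z: True, w: False}
  {h: True, w: True, z: False}
  {h: True, w: False, z: False}
  {z: True, w: True, h: False}
  {z: True, w: False, h: False}
  {w: True, z: False, h: False}


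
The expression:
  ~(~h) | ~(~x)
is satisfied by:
  {x: True, h: True}
  {x: True, h: False}
  {h: True, x: False}


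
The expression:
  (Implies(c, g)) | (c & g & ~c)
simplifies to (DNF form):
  g | ~c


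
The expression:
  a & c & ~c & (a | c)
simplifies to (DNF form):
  False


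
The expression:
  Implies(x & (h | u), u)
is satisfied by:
  {u: True, h: False, x: False}
  {h: False, x: False, u: False}
  {x: True, u: True, h: False}
  {x: True, h: False, u: False}
  {u: True, h: True, x: False}
  {h: True, u: False, x: False}
  {x: True, h: True, u: True}


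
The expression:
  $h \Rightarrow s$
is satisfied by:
  {s: True, h: False}
  {h: False, s: False}
  {h: True, s: True}


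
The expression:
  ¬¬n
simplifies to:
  n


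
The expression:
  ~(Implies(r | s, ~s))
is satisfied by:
  {s: True}


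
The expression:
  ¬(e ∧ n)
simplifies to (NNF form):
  ¬e ∨ ¬n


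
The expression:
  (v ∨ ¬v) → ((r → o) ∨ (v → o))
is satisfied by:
  {o: True, v: False, r: False}
  {v: False, r: False, o: False}
  {r: True, o: True, v: False}
  {r: True, v: False, o: False}
  {o: True, v: True, r: False}
  {v: True, o: False, r: False}
  {r: True, v: True, o: True}


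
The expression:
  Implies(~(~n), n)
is always true.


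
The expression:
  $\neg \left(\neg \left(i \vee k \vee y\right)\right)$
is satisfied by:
  {i: True, y: True, k: True}
  {i: True, y: True, k: False}
  {i: True, k: True, y: False}
  {i: True, k: False, y: False}
  {y: True, k: True, i: False}
  {y: True, k: False, i: False}
  {k: True, y: False, i: False}


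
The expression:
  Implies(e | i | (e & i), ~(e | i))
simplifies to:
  ~e & ~i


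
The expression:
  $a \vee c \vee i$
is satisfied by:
  {i: True, a: True, c: True}
  {i: True, a: True, c: False}
  {i: True, c: True, a: False}
  {i: True, c: False, a: False}
  {a: True, c: True, i: False}
  {a: True, c: False, i: False}
  {c: True, a: False, i: False}


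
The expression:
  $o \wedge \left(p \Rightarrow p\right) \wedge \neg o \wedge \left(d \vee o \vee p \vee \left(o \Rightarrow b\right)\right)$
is never true.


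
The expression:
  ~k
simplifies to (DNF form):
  ~k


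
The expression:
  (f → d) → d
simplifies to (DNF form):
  d ∨ f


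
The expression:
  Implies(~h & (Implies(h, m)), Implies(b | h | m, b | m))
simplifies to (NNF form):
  True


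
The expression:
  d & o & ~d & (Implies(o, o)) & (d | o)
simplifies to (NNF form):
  False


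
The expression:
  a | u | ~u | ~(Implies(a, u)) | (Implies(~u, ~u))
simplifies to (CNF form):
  True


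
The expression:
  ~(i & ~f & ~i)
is always true.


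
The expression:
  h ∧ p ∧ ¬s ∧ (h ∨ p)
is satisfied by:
  {p: True, h: True, s: False}


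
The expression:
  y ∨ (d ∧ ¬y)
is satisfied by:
  {y: True, d: True}
  {y: True, d: False}
  {d: True, y: False}


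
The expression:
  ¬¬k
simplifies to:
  k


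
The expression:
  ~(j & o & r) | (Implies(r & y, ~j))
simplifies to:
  ~j | ~o | ~r | ~y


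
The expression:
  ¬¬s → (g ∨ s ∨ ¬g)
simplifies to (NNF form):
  True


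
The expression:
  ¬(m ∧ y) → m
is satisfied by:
  {m: True}


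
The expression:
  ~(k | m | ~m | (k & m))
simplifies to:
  False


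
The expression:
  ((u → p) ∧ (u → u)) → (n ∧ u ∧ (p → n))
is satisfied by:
  {n: True, u: True, p: False}
  {u: True, p: False, n: False}
  {n: True, p: True, u: True}


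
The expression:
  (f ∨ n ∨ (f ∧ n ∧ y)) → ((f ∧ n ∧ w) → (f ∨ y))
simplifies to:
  True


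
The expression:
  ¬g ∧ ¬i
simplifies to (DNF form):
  ¬g ∧ ¬i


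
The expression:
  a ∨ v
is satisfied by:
  {a: True, v: True}
  {a: True, v: False}
  {v: True, a: False}


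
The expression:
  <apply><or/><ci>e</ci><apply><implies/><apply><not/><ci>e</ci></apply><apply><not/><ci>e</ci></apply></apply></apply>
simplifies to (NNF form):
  <true/>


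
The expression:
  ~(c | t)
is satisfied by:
  {t: False, c: False}


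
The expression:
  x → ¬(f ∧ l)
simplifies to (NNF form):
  ¬f ∨ ¬l ∨ ¬x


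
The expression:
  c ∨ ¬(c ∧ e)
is always true.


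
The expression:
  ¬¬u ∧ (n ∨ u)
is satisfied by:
  {u: True}


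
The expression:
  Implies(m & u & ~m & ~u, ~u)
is always true.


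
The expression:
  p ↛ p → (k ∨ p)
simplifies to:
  True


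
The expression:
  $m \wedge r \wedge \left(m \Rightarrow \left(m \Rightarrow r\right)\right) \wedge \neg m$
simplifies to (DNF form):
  $\text{False}$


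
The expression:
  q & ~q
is never true.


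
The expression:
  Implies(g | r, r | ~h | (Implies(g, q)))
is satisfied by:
  {r: True, q: True, h: False, g: False}
  {r: True, h: False, q: False, g: False}
  {q: True, r: False, h: False, g: False}
  {r: False, h: False, q: False, g: False}
  {g: True, r: True, q: True, h: False}
  {g: True, r: True, h: False, q: False}
  {g: True, q: True, r: False, h: False}
  {g: True, r: False, h: False, q: False}
  {r: True, h: True, q: True, g: False}
  {r: True, h: True, g: False, q: False}
  {h: True, q: True, g: False, r: False}
  {h: True, g: False, q: False, r: False}
  {r: True, h: True, g: True, q: True}
  {r: True, h: True, g: True, q: False}
  {h: True, g: True, q: True, r: False}


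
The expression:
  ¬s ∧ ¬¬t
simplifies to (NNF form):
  t ∧ ¬s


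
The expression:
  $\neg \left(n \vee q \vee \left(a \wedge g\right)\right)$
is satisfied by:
  {n: False, g: False, q: False, a: False}
  {a: True, n: False, g: False, q: False}
  {g: True, a: False, n: False, q: False}


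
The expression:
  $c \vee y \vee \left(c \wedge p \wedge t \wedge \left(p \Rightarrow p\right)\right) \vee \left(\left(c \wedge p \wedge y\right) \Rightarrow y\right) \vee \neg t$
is always true.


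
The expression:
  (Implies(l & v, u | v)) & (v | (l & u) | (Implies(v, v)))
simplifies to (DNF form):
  True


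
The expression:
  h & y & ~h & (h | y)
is never true.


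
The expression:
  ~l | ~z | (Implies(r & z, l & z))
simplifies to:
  True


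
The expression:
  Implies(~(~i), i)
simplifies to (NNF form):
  True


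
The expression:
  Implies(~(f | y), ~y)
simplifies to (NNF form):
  True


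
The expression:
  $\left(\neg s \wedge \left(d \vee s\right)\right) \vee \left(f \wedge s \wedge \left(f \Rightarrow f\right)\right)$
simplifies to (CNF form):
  $\left(d \vee f\right) \wedge \left(d \vee s\right) \wedge \left(f \vee \neg s\right) \wedge \left(s \vee \neg s\right)$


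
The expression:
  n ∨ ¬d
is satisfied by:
  {n: True, d: False}
  {d: False, n: False}
  {d: True, n: True}


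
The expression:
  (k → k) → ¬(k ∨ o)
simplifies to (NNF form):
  ¬k ∧ ¬o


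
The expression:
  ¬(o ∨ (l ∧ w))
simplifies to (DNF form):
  (¬l ∧ ¬o) ∨ (¬o ∧ ¬w)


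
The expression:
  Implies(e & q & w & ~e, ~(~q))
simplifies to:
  True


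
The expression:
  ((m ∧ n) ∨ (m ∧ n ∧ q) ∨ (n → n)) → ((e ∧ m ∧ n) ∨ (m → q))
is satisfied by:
  {q: True, e: True, n: True, m: False}
  {q: True, e: True, n: False, m: False}
  {q: True, n: True, m: False, e: False}
  {q: True, n: False, m: False, e: False}
  {e: True, n: True, m: False, q: False}
  {e: True, n: False, m: False, q: False}
  {n: True, e: False, m: False, q: False}
  {n: False, e: False, m: False, q: False}
  {q: True, e: True, m: True, n: True}
  {q: True, e: True, m: True, n: False}
  {q: True, m: True, n: True, e: False}
  {q: True, m: True, n: False, e: False}
  {e: True, m: True, n: True, q: False}


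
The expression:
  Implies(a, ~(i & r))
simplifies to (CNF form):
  ~a | ~i | ~r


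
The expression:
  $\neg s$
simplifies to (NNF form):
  $\neg s$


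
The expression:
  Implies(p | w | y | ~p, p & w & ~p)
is never true.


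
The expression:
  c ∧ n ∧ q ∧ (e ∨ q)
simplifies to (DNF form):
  c ∧ n ∧ q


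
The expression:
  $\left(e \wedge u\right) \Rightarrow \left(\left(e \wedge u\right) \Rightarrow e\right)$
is always true.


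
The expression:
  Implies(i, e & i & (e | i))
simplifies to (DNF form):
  e | ~i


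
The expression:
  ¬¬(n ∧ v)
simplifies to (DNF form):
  n ∧ v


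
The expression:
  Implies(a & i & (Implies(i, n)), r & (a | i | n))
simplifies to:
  r | ~a | ~i | ~n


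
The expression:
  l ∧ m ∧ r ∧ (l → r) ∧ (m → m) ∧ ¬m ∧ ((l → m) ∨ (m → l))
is never true.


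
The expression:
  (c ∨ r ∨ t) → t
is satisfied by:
  {t: True, c: False, r: False}
  {r: True, t: True, c: False}
  {t: True, c: True, r: False}
  {r: True, t: True, c: True}
  {r: False, c: False, t: False}


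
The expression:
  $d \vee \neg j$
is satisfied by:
  {d: True, j: False}
  {j: False, d: False}
  {j: True, d: True}


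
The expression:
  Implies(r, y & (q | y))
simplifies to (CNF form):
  y | ~r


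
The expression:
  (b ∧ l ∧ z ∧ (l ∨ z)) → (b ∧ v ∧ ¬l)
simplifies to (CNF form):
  ¬b ∨ ¬l ∨ ¬z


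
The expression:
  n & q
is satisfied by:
  {q: True, n: True}


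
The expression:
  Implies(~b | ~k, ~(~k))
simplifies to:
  k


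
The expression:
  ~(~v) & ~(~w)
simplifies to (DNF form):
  v & w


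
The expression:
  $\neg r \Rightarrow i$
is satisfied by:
  {i: True, r: True}
  {i: True, r: False}
  {r: True, i: False}


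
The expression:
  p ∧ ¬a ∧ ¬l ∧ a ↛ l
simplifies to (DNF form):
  False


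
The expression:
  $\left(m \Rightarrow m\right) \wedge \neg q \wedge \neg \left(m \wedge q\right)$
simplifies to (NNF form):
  $\neg q$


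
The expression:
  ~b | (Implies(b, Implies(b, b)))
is always true.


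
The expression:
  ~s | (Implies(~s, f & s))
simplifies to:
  True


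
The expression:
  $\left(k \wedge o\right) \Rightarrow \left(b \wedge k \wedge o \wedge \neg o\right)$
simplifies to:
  $\neg k \vee \neg o$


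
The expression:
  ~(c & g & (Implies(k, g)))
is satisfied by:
  {g: False, c: False}
  {c: True, g: False}
  {g: True, c: False}


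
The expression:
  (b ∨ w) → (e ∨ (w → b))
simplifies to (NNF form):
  b ∨ e ∨ ¬w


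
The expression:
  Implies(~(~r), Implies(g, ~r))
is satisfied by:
  {g: False, r: False}
  {r: True, g: False}
  {g: True, r: False}


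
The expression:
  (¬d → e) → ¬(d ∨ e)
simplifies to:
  ¬d ∧ ¬e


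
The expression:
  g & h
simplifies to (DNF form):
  g & h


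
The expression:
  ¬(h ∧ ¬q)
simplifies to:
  q ∨ ¬h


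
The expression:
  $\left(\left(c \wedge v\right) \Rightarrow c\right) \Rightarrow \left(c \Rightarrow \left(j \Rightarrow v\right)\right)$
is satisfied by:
  {v: True, c: False, j: False}
  {c: False, j: False, v: False}
  {j: True, v: True, c: False}
  {j: True, c: False, v: False}
  {v: True, c: True, j: False}
  {c: True, v: False, j: False}
  {j: True, c: True, v: True}


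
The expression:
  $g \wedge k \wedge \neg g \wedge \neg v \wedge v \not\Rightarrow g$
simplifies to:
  $\text{False}$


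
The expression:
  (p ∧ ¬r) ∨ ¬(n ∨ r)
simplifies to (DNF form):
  (p ∧ ¬r) ∨ (¬n ∧ ¬r)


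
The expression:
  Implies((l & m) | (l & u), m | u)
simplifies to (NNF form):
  True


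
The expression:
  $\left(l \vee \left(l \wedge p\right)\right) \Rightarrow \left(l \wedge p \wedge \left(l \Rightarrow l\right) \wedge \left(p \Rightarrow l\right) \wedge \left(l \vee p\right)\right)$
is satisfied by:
  {p: True, l: False}
  {l: False, p: False}
  {l: True, p: True}


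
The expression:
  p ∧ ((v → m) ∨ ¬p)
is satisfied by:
  {m: True, p: True, v: False}
  {p: True, v: False, m: False}
  {m: True, v: True, p: True}


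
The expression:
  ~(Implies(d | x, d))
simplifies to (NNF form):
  x & ~d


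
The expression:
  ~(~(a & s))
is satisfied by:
  {a: True, s: True}


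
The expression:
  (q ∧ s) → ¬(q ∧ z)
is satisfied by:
  {s: False, q: False, z: False}
  {z: True, s: False, q: False}
  {q: True, s: False, z: False}
  {z: True, q: True, s: False}
  {s: True, z: False, q: False}
  {z: True, s: True, q: False}
  {q: True, s: True, z: False}


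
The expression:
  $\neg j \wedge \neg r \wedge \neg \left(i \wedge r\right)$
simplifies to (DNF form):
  $\neg j \wedge \neg r$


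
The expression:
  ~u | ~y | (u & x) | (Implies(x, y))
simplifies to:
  True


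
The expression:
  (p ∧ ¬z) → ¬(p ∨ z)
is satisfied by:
  {z: True, p: False}
  {p: False, z: False}
  {p: True, z: True}


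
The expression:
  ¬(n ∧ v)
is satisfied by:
  {v: False, n: False}
  {n: True, v: False}
  {v: True, n: False}


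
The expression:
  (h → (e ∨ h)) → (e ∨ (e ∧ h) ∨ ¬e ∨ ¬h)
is always true.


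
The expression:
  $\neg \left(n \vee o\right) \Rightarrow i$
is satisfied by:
  {i: True, n: True, o: True}
  {i: True, n: True, o: False}
  {i: True, o: True, n: False}
  {i: True, o: False, n: False}
  {n: True, o: True, i: False}
  {n: True, o: False, i: False}
  {o: True, n: False, i: False}


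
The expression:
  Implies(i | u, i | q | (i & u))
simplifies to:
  i | q | ~u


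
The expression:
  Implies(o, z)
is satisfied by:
  {z: True, o: False}
  {o: False, z: False}
  {o: True, z: True}


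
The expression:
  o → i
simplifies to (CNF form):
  i ∨ ¬o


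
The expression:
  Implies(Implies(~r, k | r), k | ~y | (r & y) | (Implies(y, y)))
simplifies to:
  True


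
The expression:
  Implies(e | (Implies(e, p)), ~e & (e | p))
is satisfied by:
  {p: True, e: False}


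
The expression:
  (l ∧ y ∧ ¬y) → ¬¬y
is always true.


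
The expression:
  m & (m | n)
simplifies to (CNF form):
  m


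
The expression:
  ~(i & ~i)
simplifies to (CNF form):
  True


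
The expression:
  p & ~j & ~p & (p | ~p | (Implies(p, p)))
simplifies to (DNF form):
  False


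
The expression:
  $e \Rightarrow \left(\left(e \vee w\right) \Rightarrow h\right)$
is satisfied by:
  {h: True, e: False}
  {e: False, h: False}
  {e: True, h: True}


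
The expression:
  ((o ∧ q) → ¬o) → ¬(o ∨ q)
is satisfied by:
  {q: False, o: False}
  {o: True, q: True}


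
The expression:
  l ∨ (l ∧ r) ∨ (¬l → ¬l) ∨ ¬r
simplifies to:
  True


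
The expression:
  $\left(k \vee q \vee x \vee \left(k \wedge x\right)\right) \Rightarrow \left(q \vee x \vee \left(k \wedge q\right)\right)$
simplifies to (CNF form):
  $q \vee x \vee \neg k$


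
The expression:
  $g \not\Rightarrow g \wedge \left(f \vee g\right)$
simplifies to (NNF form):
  $\text{False}$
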